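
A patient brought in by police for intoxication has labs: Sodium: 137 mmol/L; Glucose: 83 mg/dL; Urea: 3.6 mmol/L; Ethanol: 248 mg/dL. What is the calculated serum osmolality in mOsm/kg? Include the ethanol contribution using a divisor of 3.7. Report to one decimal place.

349.2 mOsm/kg

Calculated osmolality = 2·Na + glucose/18 + urea + ethanol/3.7
= 2·137 + 83/18 + 3.6 + 248/3.7
= 274 + 4.61 + 3.60 + 67.03
= 349.24 mOsm/kg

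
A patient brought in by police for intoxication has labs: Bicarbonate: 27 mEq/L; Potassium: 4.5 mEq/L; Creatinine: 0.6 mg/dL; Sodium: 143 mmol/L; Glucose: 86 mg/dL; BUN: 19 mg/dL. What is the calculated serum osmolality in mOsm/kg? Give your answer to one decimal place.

Calculated osmolality = 2·Na + glucose/18 + BUN/2.8
= 2·143 + 86/18 + 19/2.8
= 286 + 4.78 + 6.79
= 297.57 mOsm/kg

297.6 mOsm/kg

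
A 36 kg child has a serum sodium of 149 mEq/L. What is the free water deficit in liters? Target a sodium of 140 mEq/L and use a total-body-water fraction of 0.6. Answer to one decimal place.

TBW = 0.6 · 36 = 21.6 L
Free water deficit = TBW · (Na/140 − 1)
= 21.6 · (149/140 − 1)
= 21.6 · 0.0643
= 1.39 L

1.4 L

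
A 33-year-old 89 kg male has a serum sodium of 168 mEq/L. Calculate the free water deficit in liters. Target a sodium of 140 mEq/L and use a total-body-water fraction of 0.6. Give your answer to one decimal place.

10.7 L

TBW = 0.6 · 89 = 53.4 L
Free water deficit = TBW · (Na/140 − 1)
= 53.4 · (168/140 − 1)
= 53.4 · 0.2
= 10.68 L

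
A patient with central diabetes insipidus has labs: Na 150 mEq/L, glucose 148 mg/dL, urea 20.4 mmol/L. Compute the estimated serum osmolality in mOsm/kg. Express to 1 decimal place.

Calculated osmolality = 2·Na + glucose/18 + urea
= 2·150 + 148/18 + 20.4
= 300 + 8.22 + 20.40
= 328.62 mOsm/kg

328.6 mOsm/kg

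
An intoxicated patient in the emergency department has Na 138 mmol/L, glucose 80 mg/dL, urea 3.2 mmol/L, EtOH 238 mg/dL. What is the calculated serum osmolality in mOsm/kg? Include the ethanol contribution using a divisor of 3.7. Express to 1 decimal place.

Calculated osmolality = 2·Na + glucose/18 + urea + ethanol/3.7
= 2·138 + 80/18 + 3.2 + 238/3.7
= 276 + 4.44 + 3.20 + 64.32
= 347.96 mOsm/kg

348.0 mOsm/kg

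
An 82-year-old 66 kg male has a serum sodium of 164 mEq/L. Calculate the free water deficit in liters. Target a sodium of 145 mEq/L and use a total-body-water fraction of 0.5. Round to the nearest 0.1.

4.3 L

TBW = 0.5 · 66 = 33 L
Free water deficit = TBW · (Na/145 − 1)
= 33 · (164/145 − 1)
= 33 · 0.131
= 4.32 L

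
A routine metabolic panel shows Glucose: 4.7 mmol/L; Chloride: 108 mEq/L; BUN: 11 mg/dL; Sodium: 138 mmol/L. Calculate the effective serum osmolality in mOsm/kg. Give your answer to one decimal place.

Effective osmolality excludes urea (freely permeant across cell membranes):
2·Na + glucose
= 2·138 + 4.7
= 276 + 4.7
= 280.7 mOsm/kg

280.7 mOsm/kg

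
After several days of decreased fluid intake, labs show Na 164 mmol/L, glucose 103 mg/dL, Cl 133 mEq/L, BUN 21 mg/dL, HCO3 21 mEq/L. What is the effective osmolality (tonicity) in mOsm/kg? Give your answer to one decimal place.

Effective osmolality excludes urea (freely permeant across cell membranes):
2·Na + glucose/18
= 2·164 + 103/18
= 328 + 5.72
= 333.72 mOsm/kg

333.7 mOsm/kg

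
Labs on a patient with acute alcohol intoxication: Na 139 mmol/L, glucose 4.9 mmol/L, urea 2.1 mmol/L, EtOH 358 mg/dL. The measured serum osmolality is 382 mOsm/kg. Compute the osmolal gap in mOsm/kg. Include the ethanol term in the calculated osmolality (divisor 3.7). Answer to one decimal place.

Calculated osmolality = 2·Na + glucose + urea + ethanol/3.7
= 2·139 + 4.9 + 2.1 + 358/3.7
= 278 + 4.90 + 2.10 + 96.76
= 381.76 mOsm/kg ≈ 381.8 mOsm/kg
Osmolar gap = measured − calculated = 382 − 381.8 = 0.2 mOsm/kg

0.2 mOsm/kg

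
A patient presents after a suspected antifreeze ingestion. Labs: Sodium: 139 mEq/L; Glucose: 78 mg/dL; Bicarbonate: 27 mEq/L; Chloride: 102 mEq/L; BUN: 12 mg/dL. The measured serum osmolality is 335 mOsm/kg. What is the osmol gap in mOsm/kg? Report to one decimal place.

48.4 mOsm/kg

Calculated osmolality = 2·Na + glucose/18 + BUN/2.8
= 2·139 + 78/18 + 12/2.8
= 278 + 4.33 + 4.29
= 286.62 mOsm/kg ≈ 286.6 mOsm/kg
Osmolar gap = measured − calculated = 335 − 286.6 = 48.4 mOsm/kg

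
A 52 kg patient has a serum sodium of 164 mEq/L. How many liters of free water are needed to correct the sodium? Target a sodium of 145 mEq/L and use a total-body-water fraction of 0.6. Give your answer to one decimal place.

4.1 L

TBW = 0.6 · 52 = 31.2 L
Free water deficit = TBW · (Na/145 − 1)
= 31.2 · (164/145 − 1)
= 31.2 · 0.131
= 4.09 L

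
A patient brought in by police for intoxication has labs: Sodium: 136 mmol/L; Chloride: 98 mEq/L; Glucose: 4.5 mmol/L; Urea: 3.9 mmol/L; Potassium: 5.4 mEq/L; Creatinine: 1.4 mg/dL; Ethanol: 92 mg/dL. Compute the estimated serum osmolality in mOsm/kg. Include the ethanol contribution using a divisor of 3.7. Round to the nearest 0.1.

Calculated osmolality = 2·Na + glucose + urea + ethanol/3.7
= 2·136 + 4.5 + 3.9 + 92/3.7
= 272 + 4.50 + 3.90 + 24.86
= 305.26 mOsm/kg

305.3 mOsm/kg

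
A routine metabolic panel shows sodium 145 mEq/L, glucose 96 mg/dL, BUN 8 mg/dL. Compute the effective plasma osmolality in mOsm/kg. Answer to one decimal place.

Effective osmolality excludes urea (freely permeant across cell membranes):
2·Na + glucose/18
= 2·145 + 96/18
= 290 + 5.33
= 295.33 mOsm/kg

295.3 mOsm/kg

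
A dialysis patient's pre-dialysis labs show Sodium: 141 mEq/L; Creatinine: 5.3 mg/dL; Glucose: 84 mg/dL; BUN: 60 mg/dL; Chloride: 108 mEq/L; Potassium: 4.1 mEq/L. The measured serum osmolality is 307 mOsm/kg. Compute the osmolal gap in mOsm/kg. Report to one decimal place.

Calculated osmolality = 2·Na + glucose/18 + BUN/2.8
= 2·141 + 84/18 + 60/2.8
= 282 + 4.67 + 21.43
= 308.1 mOsm/kg ≈ 308.1 mOsm/kg
Osmolar gap = measured − calculated = 307 − 308.1 = -1.1 mOsm/kg

-1.1 mOsm/kg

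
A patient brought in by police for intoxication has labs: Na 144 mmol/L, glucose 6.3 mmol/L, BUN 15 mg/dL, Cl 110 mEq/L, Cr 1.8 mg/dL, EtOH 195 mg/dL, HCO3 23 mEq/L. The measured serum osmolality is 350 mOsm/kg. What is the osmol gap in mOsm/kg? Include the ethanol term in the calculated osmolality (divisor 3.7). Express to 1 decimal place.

Calculated osmolality = 2·Na + glucose + BUN/2.8 + ethanol/3.7
= 2·144 + 6.3 + 15/2.8 + 195/3.7
= 288 + 6.30 + 5.36 + 52.70
= 352.36 mOsm/kg ≈ 352.4 mOsm/kg
Osmolar gap = measured − calculated = 350 − 352.4 = -2.4 mOsm/kg

-2.4 mOsm/kg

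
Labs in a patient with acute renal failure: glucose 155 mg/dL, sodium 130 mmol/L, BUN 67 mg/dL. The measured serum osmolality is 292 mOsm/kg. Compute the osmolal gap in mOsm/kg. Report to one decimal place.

Calculated osmolality = 2·Na + glucose/18 + BUN/2.8
= 2·130 + 155/18 + 67/2.8
= 260 + 8.61 + 23.93
= 292.54 mOsm/kg ≈ 292.5 mOsm/kg
Osmolar gap = measured − calculated = 292 − 292.5 = -0.5 mOsm/kg

-0.5 mOsm/kg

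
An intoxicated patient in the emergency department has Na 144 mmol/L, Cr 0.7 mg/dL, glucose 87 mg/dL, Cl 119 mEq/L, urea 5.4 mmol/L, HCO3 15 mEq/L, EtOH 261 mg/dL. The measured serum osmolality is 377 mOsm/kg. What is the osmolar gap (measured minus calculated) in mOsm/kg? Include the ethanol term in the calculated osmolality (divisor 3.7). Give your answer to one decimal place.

Calculated osmolality = 2·Na + glucose/18 + urea + ethanol/3.7
= 2·144 + 87/18 + 5.4 + 261/3.7
= 288 + 4.83 + 5.40 + 70.54
= 368.77 mOsm/kg ≈ 368.8 mOsm/kg
Osmolar gap = measured − calculated = 377 − 368.8 = 8.2 mOsm/kg

8.2 mOsm/kg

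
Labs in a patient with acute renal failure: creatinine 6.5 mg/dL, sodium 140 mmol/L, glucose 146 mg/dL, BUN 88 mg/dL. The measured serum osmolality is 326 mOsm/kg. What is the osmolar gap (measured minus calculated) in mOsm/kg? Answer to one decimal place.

6.5 mOsm/kg

Calculated osmolality = 2·Na + glucose/18 + BUN/2.8
= 2·140 + 146/18 + 88/2.8
= 280 + 8.11 + 31.43
= 319.54 mOsm/kg ≈ 319.5 mOsm/kg
Osmolar gap = measured − calculated = 326 − 319.5 = 6.5 mOsm/kg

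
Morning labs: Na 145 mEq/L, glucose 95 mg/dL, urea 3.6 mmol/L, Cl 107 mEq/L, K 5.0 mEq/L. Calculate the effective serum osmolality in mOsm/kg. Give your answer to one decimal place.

295.3 mOsm/kg

Effective osmolality excludes urea (freely permeant across cell membranes):
2·Na + glucose/18
= 2·145 + 95/18
= 290 + 5.28
= 295.28 mOsm/kg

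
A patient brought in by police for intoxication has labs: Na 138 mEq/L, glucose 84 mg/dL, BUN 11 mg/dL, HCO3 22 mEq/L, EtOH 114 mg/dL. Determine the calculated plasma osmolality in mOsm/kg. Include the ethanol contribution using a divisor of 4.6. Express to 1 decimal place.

Calculated osmolality = 2·Na + glucose/18 + BUN/2.8 + ethanol/4.6
= 2·138 + 84/18 + 11/2.8 + 114/4.6
= 276 + 4.67 + 3.93 + 24.78
= 309.38 mOsm/kg

309.4 mOsm/kg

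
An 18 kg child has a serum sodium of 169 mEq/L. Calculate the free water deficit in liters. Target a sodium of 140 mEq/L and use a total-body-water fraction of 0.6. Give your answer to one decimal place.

2.2 L

TBW = 0.6 · 18 = 10.8 L
Free water deficit = TBW · (Na/140 − 1)
= 10.8 · (169/140 − 1)
= 10.8 · 0.2071
= 2.24 L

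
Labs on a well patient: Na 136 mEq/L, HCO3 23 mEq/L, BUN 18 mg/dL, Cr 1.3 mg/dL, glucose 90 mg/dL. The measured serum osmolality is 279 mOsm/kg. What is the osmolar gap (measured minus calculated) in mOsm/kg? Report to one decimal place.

Calculated osmolality = 2·Na + glucose/18 + BUN/2.8
= 2·136 + 90/18 + 18/2.8
= 272 + 5 + 6.43
= 283.43 mOsm/kg ≈ 283.4 mOsm/kg
Osmolar gap = measured − calculated = 279 − 283.4 = -4.4 mOsm/kg

-4.4 mOsm/kg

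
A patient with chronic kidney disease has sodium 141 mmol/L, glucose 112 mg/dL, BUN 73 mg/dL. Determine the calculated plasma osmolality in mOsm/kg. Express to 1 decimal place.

314.3 mOsm/kg

Calculated osmolality = 2·Na + glucose/18 + BUN/2.8
= 2·141 + 112/18 + 73/2.8
= 282 + 6.22 + 26.07
= 314.29 mOsm/kg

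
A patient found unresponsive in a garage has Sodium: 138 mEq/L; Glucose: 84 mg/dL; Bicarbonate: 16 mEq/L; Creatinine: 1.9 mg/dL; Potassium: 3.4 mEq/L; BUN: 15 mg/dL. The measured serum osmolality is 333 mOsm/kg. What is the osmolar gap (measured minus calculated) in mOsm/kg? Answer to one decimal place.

47.0 mOsm/kg

Calculated osmolality = 2·Na + glucose/18 + BUN/2.8
= 2·138 + 84/18 + 15/2.8
= 276 + 4.67 + 5.36
= 286.03 mOsm/kg ≈ 286.0 mOsm/kg
Osmolar gap = measured − calculated = 333 − 286.0 = 47.0 mOsm/kg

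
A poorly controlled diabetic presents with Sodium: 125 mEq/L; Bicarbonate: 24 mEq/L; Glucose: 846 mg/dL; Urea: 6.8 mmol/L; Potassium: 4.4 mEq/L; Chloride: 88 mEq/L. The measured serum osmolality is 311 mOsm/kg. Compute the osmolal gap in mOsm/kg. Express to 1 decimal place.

Calculated osmolality = 2·Na + glucose/18 + urea
= 2·125 + 846/18 + 6.8
= 250 + 47 + 6.80
= 303.8 mOsm/kg ≈ 303.8 mOsm/kg
Osmolar gap = measured − calculated = 311 − 303.8 = 7.2 mOsm/kg

7.2 mOsm/kg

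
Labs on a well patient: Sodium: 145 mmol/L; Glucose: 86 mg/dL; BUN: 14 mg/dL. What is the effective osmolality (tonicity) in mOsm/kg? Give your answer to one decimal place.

294.8 mOsm/kg

Effective osmolality excludes urea (freely permeant across cell membranes):
2·Na + glucose/18
= 2·145 + 86/18
= 290 + 4.78
= 294.78 mOsm/kg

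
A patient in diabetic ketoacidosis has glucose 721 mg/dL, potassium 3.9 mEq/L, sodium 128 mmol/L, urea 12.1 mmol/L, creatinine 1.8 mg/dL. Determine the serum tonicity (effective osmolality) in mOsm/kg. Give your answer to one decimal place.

Effective osmolality excludes urea (freely permeant across cell membranes):
2·Na + glucose/18
= 2·128 + 721/18
= 256 + 40.06
= 296.06 mOsm/kg

296.1 mOsm/kg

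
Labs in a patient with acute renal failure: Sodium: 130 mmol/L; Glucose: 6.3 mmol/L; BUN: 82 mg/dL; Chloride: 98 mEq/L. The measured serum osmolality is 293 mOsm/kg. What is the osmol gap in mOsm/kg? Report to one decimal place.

-2.6 mOsm/kg

Calculated osmolality = 2·Na + glucose + BUN/2.8
= 2·130 + 6.3 + 82/2.8
= 260 + 6.30 + 29.29
= 295.59 mOsm/kg ≈ 295.6 mOsm/kg
Osmolar gap = measured − calculated = 293 − 295.6 = -2.6 mOsm/kg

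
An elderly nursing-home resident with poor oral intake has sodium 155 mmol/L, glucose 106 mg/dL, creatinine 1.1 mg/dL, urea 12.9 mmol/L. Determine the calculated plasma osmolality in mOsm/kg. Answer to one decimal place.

Calculated osmolality = 2·Na + glucose/18 + urea
= 2·155 + 106/18 + 12.9
= 310 + 5.89 + 12.90
= 328.79 mOsm/kg

328.8 mOsm/kg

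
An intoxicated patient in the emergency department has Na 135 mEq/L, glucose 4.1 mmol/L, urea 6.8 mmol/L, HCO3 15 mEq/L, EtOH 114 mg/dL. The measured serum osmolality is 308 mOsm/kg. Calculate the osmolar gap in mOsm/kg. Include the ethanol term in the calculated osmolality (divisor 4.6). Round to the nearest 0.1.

2.3 mOsm/kg

Calculated osmolality = 2·Na + glucose + urea + ethanol/4.6
= 2·135 + 4.1 + 6.8 + 114/4.6
= 270 + 4.10 + 6.80 + 24.78
= 305.68 mOsm/kg ≈ 305.7 mOsm/kg
Osmolar gap = measured − calculated = 308 − 305.7 = 2.3 mOsm/kg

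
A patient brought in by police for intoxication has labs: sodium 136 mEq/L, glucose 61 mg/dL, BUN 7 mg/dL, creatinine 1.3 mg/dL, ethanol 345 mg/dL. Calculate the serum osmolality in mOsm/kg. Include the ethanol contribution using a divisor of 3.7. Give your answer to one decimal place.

371.1 mOsm/kg

Calculated osmolality = 2·Na + glucose/18 + BUN/2.8 + ethanol/3.7
= 2·136 + 61/18 + 7/2.8 + 345/3.7
= 272 + 3.39 + 2.50 + 93.24
= 371.13 mOsm/kg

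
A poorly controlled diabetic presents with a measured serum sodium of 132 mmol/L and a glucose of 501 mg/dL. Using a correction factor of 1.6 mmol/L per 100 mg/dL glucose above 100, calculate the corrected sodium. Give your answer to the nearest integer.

138 mmol/L

Corrected Na = measured Na + 1.6 · (glucose − 100)/100
= 132 + 1.6 · (501 − 100)/100
= 132 + 6.4
= 138.4 mmol/L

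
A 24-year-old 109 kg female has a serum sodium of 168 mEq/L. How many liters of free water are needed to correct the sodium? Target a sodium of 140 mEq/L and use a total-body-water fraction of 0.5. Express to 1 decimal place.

TBW = 0.5 · 109 = 54.5 L
Free water deficit = TBW · (Na/140 − 1)
= 54.5 · (168/140 − 1)
= 54.5 · 0.2
= 10.9 L

10.9 L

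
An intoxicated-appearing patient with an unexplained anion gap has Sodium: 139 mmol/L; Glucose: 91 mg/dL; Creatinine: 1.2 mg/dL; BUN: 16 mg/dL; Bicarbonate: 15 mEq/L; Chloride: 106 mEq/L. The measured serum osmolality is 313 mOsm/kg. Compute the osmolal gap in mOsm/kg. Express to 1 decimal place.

24.2 mOsm/kg

Calculated osmolality = 2·Na + glucose/18 + BUN/2.8
= 2·139 + 91/18 + 16/2.8
= 278 + 5.06 + 5.71
= 288.77 mOsm/kg ≈ 288.8 mOsm/kg
Osmolar gap = measured − calculated = 313 − 288.8 = 24.2 mOsm/kg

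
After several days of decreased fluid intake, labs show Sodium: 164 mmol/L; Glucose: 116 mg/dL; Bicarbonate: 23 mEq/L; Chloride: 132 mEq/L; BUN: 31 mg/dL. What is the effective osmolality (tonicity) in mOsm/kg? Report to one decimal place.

334.4 mOsm/kg

Effective osmolality excludes urea (freely permeant across cell membranes):
2·Na + glucose/18
= 2·164 + 116/18
= 328 + 6.44
= 334.44 mOsm/kg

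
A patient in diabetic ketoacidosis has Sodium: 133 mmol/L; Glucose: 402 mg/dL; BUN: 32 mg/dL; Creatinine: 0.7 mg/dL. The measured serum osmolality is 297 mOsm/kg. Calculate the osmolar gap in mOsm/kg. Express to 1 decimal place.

Calculated osmolality = 2·Na + glucose/18 + BUN/2.8
= 2·133 + 402/18 + 32/2.8
= 266 + 22.33 + 11.43
= 299.76 mOsm/kg ≈ 299.8 mOsm/kg
Osmolar gap = measured − calculated = 297 − 299.8 = -2.8 mOsm/kg

-2.8 mOsm/kg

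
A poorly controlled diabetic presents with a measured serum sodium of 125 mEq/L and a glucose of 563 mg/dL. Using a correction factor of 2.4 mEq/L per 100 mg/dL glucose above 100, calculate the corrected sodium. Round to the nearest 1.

136 mEq/L

Corrected Na = measured Na + 2.4 · (glucose − 100)/100
= 125 + 2.4 · (563 − 100)/100
= 125 + 11.1
= 136.1 mEq/L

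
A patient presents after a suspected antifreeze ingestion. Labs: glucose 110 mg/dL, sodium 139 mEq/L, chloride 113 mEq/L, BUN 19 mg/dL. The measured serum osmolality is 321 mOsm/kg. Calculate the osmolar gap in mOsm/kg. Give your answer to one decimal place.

30.1 mOsm/kg

Calculated osmolality = 2·Na + glucose/18 + BUN/2.8
= 2·139 + 110/18 + 19/2.8
= 278 + 6.11 + 6.79
= 290.9 mOsm/kg ≈ 290.9 mOsm/kg
Osmolar gap = measured − calculated = 321 − 290.9 = 30.1 mOsm/kg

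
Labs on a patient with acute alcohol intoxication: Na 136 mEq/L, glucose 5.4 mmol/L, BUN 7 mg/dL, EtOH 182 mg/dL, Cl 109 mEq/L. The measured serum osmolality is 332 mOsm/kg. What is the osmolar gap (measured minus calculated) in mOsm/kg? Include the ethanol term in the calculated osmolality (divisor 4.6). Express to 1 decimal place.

Calculated osmolality = 2·Na + glucose + BUN/2.8 + ethanol/4.6
= 2·136 + 5.4 + 7/2.8 + 182/4.6
= 272 + 5.40 + 2.50 + 39.57
= 319.47 mOsm/kg ≈ 319.5 mOsm/kg
Osmolar gap = measured − calculated = 332 − 319.5 = 12.5 mOsm/kg

12.5 mOsm/kg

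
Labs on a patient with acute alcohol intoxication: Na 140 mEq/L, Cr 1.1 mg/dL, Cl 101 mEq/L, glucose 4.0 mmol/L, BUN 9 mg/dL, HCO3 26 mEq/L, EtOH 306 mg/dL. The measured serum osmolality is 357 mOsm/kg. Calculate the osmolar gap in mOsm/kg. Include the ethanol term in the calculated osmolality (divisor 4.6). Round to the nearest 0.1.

Calculated osmolality = 2·Na + glucose + BUN/2.8 + ethanol/4.6
= 2·140 + 4 + 9/2.8 + 306/4.6
= 280 + 4 + 3.21 + 66.52
= 353.73 mOsm/kg ≈ 353.7 mOsm/kg
Osmolar gap = measured − calculated = 357 − 353.7 = 3.3 mOsm/kg

3.3 mOsm/kg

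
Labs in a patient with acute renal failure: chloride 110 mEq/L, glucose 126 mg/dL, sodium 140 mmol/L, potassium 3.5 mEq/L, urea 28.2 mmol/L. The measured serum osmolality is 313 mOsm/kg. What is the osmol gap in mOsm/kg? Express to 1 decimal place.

Calculated osmolality = 2·Na + glucose/18 + urea
= 2·140 + 126/18 + 28.2
= 280 + 7 + 28.20
= 315.2 mOsm/kg ≈ 315.2 mOsm/kg
Osmolar gap = measured − calculated = 313 − 315.2 = -2.2 mOsm/kg

-2.2 mOsm/kg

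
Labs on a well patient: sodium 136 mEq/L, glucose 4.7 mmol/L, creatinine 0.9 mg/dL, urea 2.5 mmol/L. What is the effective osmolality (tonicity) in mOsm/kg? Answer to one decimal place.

276.7 mOsm/kg

Effective osmolality excludes urea (freely permeant across cell membranes):
2·Na + glucose
= 2·136 + 4.7
= 272 + 4.7
= 276.7 mOsm/kg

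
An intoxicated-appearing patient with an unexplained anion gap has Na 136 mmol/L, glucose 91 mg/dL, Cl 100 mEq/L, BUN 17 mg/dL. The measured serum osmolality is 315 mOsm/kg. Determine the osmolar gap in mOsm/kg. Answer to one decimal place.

Calculated osmolality = 2·Na + glucose/18 + BUN/2.8
= 2·136 + 91/18 + 17/2.8
= 272 + 5.06 + 6.07
= 283.13 mOsm/kg ≈ 283.1 mOsm/kg
Osmolar gap = measured − calculated = 315 − 283.1 = 31.9 mOsm/kg

31.9 mOsm/kg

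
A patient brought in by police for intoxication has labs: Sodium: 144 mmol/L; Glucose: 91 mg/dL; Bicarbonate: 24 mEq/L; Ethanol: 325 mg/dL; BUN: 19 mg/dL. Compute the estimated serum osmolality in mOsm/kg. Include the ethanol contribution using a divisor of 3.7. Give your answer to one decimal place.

387.7 mOsm/kg

Calculated osmolality = 2·Na + glucose/18 + BUN/2.8 + ethanol/3.7
= 2·144 + 91/18 + 19/2.8 + 325/3.7
= 288 + 5.06 + 6.79 + 87.84
= 387.69 mOsm/kg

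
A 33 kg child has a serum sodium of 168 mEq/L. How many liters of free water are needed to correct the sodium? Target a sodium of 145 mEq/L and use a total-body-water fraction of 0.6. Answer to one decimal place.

TBW = 0.6 · 33 = 19.8 L
Free water deficit = TBW · (Na/145 − 1)
= 19.8 · (168/145 − 1)
= 19.8 · 0.1586
= 3.14 L

3.1 L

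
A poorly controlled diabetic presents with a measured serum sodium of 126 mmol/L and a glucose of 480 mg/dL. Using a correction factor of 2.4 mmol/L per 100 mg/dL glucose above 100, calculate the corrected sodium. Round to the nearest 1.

135 mmol/L

Corrected Na = measured Na + 2.4 · (glucose − 100)/100
= 126 + 2.4 · (480 − 100)/100
= 126 + 9.1
= 135.1 mmol/L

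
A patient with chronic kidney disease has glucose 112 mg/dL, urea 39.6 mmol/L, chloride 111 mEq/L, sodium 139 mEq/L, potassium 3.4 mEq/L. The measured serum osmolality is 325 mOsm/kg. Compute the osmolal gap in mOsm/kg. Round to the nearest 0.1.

Calculated osmolality = 2·Na + glucose/18 + urea
= 2·139 + 112/18 + 39.6
= 278 + 6.22 + 39.60
= 323.82 mOsm/kg ≈ 323.8 mOsm/kg
Osmolar gap = measured − calculated = 325 − 323.8 = 1.2 mOsm/kg

1.2 mOsm/kg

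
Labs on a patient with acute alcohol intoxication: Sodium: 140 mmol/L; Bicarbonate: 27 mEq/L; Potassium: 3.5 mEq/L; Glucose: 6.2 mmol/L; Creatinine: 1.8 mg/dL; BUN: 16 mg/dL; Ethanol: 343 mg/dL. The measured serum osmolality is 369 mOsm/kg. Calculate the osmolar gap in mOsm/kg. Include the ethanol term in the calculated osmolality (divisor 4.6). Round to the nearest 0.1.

2.5 mOsm/kg

Calculated osmolality = 2·Na + glucose + BUN/2.8 + ethanol/4.6
= 2·140 + 6.2 + 16/2.8 + 343/4.6
= 280 + 6.20 + 5.71 + 74.57
= 366.48 mOsm/kg ≈ 366.5 mOsm/kg
Osmolar gap = measured − calculated = 369 − 366.5 = 2.5 mOsm/kg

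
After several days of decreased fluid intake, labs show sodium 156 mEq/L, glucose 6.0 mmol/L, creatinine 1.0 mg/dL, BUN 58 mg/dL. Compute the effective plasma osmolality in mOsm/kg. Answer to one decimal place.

318.0 mOsm/kg

Effective osmolality excludes urea (freely permeant across cell membranes):
2·Na + glucose
= 2·156 + 6
= 312 + 6
= 318 mOsm/kg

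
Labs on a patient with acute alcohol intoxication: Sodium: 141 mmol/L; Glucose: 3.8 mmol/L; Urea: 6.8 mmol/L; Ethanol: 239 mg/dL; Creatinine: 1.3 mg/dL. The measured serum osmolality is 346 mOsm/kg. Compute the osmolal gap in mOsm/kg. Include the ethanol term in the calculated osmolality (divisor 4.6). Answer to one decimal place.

1.4 mOsm/kg

Calculated osmolality = 2·Na + glucose + urea + ethanol/4.6
= 2·141 + 3.8 + 6.8 + 239/4.6
= 282 + 3.80 + 6.80 + 51.96
= 344.56 mOsm/kg ≈ 344.6 mOsm/kg
Osmolar gap = measured − calculated = 346 − 344.6 = 1.4 mOsm/kg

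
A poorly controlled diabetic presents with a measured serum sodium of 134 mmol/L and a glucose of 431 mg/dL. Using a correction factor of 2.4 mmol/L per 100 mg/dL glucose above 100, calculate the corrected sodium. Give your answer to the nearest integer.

142 mmol/L

Corrected Na = measured Na + 2.4 · (glucose − 100)/100
= 134 + 2.4 · (431 − 100)/100
= 134 + 7.9
= 141.9 mmol/L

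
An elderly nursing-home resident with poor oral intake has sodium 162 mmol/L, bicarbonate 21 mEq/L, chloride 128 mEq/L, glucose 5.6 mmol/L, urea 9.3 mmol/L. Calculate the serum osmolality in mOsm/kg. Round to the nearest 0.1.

Calculated osmolality = 2·Na + glucose + urea
= 2·162 + 5.6 + 9.3
= 324 + 5.60 + 9.30
= 338.9 mOsm/kg

338.9 mOsm/kg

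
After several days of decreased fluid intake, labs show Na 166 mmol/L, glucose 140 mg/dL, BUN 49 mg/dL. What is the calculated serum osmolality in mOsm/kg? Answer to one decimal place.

Calculated osmolality = 2·Na + glucose/18 + BUN/2.8
= 2·166 + 140/18 + 49/2.8
= 332 + 7.78 + 17.50
= 357.28 mOsm/kg

357.3 mOsm/kg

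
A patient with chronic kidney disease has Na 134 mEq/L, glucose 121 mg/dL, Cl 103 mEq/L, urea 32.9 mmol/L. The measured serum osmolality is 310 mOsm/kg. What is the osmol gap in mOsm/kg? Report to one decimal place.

Calculated osmolality = 2·Na + glucose/18 + urea
= 2·134 + 121/18 + 32.9
= 268 + 6.72 + 32.90
= 307.62 mOsm/kg ≈ 307.6 mOsm/kg
Osmolar gap = measured − calculated = 310 − 307.6 = 2.4 mOsm/kg

2.4 mOsm/kg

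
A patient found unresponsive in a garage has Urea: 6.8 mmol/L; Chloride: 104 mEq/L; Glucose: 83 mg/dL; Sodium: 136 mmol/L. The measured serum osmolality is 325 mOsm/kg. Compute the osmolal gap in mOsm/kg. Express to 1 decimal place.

41.6 mOsm/kg

Calculated osmolality = 2·Na + glucose/18 + urea
= 2·136 + 83/18 + 6.8
= 272 + 4.61 + 6.80
= 283.41 mOsm/kg ≈ 283.4 mOsm/kg
Osmolar gap = measured − calculated = 325 − 283.4 = 41.6 mOsm/kg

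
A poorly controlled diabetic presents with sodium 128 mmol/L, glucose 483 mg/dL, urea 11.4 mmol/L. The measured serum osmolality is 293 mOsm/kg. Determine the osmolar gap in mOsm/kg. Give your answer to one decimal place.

Calculated osmolality = 2·Na + glucose/18 + urea
= 2·128 + 483/18 + 11.4
= 256 + 26.83 + 11.40
= 294.23 mOsm/kg ≈ 294.2 mOsm/kg
Osmolar gap = measured − calculated = 293 − 294.2 = -1.2 mOsm/kg

-1.2 mOsm/kg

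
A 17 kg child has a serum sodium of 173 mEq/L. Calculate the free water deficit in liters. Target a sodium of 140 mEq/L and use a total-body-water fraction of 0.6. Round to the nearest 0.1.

TBW = 0.6 · 17 = 10.2 L
Free water deficit = TBW · (Na/140 − 1)
= 10.2 · (173/140 − 1)
= 10.2 · 0.2357
= 2.4 L

2.4 L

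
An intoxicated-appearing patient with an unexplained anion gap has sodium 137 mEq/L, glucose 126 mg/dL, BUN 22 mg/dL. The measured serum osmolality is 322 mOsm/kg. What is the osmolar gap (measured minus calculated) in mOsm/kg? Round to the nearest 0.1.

33.1 mOsm/kg

Calculated osmolality = 2·Na + glucose/18 + BUN/2.8
= 2·137 + 126/18 + 22/2.8
= 274 + 7 + 7.86
= 288.86 mOsm/kg ≈ 288.9 mOsm/kg
Osmolar gap = measured − calculated = 322 − 288.9 = 33.1 mOsm/kg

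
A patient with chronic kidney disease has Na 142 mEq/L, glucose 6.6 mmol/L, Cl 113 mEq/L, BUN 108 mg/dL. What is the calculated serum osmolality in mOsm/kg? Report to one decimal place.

329.2 mOsm/kg

Calculated osmolality = 2·Na + glucose + BUN/2.8
= 2·142 + 6.6 + 108/2.8
= 284 + 6.60 + 38.57
= 329.17 mOsm/kg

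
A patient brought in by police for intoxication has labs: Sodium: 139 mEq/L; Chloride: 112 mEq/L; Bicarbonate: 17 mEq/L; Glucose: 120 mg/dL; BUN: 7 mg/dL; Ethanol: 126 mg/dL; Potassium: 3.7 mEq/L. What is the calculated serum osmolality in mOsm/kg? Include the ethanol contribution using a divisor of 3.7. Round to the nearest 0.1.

Calculated osmolality = 2·Na + glucose/18 + BUN/2.8 + ethanol/3.7
= 2·139 + 120/18 + 7/2.8 + 126/3.7
= 278 + 6.67 + 2.50 + 34.05
= 321.22 mOsm/kg

321.2 mOsm/kg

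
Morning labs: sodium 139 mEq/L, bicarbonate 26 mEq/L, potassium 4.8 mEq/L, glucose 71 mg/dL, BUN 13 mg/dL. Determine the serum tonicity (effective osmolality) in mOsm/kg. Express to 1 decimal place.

281.9 mOsm/kg

Effective osmolality excludes urea (freely permeant across cell membranes):
2·Na + glucose/18
= 2·139 + 71/18
= 278 + 3.94
= 281.94 mOsm/kg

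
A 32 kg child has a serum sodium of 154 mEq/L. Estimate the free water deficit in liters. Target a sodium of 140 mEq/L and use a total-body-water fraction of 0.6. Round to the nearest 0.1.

1.9 L

TBW = 0.6 · 32 = 19.2 L
Free water deficit = TBW · (Na/140 − 1)
= 19.2 · (154/140 − 1)
= 19.2 · 0.1
= 1.92 L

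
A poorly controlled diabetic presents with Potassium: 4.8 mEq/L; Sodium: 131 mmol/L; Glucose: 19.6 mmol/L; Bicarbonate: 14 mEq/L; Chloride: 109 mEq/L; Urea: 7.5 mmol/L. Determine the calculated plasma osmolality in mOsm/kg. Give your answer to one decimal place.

289.1 mOsm/kg

Calculated osmolality = 2·Na + glucose + urea
= 2·131 + 19.6 + 7.5
= 262 + 19.60 + 7.50
= 289.1 mOsm/kg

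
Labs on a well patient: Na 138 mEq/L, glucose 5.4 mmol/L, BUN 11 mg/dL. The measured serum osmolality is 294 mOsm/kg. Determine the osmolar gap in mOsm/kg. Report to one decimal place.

8.7 mOsm/kg

Calculated osmolality = 2·Na + glucose + BUN/2.8
= 2·138 + 5.4 + 11/2.8
= 276 + 5.40 + 3.93
= 285.33 mOsm/kg ≈ 285.3 mOsm/kg
Osmolar gap = measured − calculated = 294 − 285.3 = 8.7 mOsm/kg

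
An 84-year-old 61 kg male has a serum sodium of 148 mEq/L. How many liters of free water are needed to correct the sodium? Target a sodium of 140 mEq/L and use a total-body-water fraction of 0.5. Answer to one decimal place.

1.7 L

TBW = 0.5 · 61 = 30.5 L
Free water deficit = TBW · (Na/140 − 1)
= 30.5 · (148/140 − 1)
= 30.5 · 0.0571
= 1.74 L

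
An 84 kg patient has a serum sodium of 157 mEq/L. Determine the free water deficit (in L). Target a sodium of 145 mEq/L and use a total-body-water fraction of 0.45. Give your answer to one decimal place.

3.1 L

TBW = 0.45 · 84 = 37.8 L
Free water deficit = TBW · (Na/145 − 1)
= 37.8 · (157/145 − 1)
= 37.8 · 0.0828
= 3.13 L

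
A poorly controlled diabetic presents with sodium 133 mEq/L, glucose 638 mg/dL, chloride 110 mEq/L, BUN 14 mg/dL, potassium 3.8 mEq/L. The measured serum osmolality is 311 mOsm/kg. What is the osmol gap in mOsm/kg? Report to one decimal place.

Calculated osmolality = 2·Na + glucose/18 + BUN/2.8
= 2·133 + 638/18 + 14/2.8
= 266 + 35.44 + 5
= 306.44 mOsm/kg ≈ 306.4 mOsm/kg
Osmolar gap = measured − calculated = 311 − 306.4 = 4.6 mOsm/kg

4.6 mOsm/kg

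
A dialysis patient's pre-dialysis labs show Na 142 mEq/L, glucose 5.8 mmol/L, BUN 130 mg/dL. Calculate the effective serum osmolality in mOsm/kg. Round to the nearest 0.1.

Effective osmolality excludes urea (freely permeant across cell membranes):
2·Na + glucose
= 2·142 + 5.8
= 284 + 5.8
= 289.8 mOsm/kg

289.8 mOsm/kg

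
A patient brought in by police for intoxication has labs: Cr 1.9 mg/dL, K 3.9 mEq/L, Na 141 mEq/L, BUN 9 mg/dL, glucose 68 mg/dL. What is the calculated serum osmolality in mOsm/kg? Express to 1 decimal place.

289.0 mOsm/kg

Calculated osmolality = 2·Na + glucose/18 + BUN/2.8
= 2·141 + 68/18 + 9/2.8
= 282 + 3.78 + 3.21
= 288.99 mOsm/kg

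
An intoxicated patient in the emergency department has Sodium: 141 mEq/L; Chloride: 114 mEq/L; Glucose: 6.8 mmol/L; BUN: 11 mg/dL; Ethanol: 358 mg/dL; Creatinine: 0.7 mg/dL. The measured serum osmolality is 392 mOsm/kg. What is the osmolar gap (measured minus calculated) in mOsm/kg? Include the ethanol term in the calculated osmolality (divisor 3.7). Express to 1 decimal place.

2.5 mOsm/kg

Calculated osmolality = 2·Na + glucose + BUN/2.8 + ethanol/3.7
= 2·141 + 6.8 + 11/2.8 + 358/3.7
= 282 + 6.80 + 3.93 + 96.76
= 389.49 mOsm/kg ≈ 389.5 mOsm/kg
Osmolar gap = measured − calculated = 392 − 389.5 = 2.5 mOsm/kg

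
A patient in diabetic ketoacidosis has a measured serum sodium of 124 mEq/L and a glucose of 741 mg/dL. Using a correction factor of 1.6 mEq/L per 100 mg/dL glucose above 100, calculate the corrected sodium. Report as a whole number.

Corrected Na = measured Na + 1.6 · (glucose − 100)/100
= 124 + 1.6 · (741 − 100)/100
= 124 + 10.3
= 134.3 mEq/L

134 mEq/L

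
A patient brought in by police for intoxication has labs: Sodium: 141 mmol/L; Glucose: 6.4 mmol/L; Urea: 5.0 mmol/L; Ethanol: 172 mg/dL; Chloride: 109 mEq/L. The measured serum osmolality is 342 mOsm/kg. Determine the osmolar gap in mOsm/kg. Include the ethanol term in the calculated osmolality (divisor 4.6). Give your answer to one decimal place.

11.2 mOsm/kg

Calculated osmolality = 2·Na + glucose + urea + ethanol/4.6
= 2·141 + 6.4 + 5 + 172/4.6
= 282 + 6.40 + 5 + 37.39
= 330.79 mOsm/kg ≈ 330.8 mOsm/kg
Osmolar gap = measured − calculated = 342 − 330.8 = 11.2 mOsm/kg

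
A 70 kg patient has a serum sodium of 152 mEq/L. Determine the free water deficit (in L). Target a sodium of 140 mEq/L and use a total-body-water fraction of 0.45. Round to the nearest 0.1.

TBW = 0.45 · 70 = 31.5 L
Free water deficit = TBW · (Na/140 − 1)
= 31.5 · (152/140 − 1)
= 31.5 · 0.0857
= 2.7 L

2.7 L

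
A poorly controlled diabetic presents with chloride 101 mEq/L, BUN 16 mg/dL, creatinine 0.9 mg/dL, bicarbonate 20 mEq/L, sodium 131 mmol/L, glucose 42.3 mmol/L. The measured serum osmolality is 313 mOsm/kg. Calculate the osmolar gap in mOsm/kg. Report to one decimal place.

Calculated osmolality = 2·Na + glucose + BUN/2.8
= 2·131 + 42.3 + 16/2.8
= 262 + 42.30 + 5.71
= 310.01 mOsm/kg ≈ 310.0 mOsm/kg
Osmolar gap = measured − calculated = 313 − 310.0 = 3.0 mOsm/kg

3.0 mOsm/kg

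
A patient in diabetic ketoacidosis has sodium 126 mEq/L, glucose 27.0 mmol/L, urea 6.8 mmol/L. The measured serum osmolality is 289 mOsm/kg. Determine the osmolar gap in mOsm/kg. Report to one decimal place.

3.2 mOsm/kg

Calculated osmolality = 2·Na + glucose + urea
= 2·126 + 27 + 6.8
= 252 + 27 + 6.80
= 285.8 mOsm/kg ≈ 285.8 mOsm/kg
Osmolar gap = measured − calculated = 289 − 285.8 = 3.2 mOsm/kg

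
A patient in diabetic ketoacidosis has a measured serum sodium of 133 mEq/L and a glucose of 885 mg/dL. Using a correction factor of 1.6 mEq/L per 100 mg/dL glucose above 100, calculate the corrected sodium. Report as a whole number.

146 mEq/L

Corrected Na = measured Na + 1.6 · (glucose − 100)/100
= 133 + 1.6 · (885 − 100)/100
= 133 + 12.6
= 145.6 mEq/L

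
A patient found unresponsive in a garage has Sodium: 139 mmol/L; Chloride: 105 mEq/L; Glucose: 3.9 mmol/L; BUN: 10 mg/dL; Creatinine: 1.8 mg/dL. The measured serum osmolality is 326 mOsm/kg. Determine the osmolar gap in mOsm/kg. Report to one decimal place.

Calculated osmolality = 2·Na + glucose + BUN/2.8
= 2·139 + 3.9 + 10/2.8
= 278 + 3.90 + 3.57
= 285.47 mOsm/kg ≈ 285.5 mOsm/kg
Osmolar gap = measured − calculated = 326 − 285.5 = 40.5 mOsm/kg

40.5 mOsm/kg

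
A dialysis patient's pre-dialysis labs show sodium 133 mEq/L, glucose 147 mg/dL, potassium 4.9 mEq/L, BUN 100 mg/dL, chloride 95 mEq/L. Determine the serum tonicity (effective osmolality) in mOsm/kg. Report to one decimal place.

274.2 mOsm/kg

Effective osmolality excludes urea (freely permeant across cell membranes):
2·Na + glucose/18
= 2·133 + 147/18
= 266 + 8.17
= 274.17 mOsm/kg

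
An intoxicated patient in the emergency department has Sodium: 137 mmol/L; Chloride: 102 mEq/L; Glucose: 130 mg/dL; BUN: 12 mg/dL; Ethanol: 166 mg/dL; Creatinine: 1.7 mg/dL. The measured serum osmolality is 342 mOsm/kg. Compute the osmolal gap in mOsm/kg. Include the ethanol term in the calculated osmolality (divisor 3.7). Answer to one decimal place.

11.6 mOsm/kg

Calculated osmolality = 2·Na + glucose/18 + BUN/2.8 + ethanol/3.7
= 2·137 + 130/18 + 12/2.8 + 166/3.7
= 274 + 7.22 + 4.29 + 44.86
= 330.37 mOsm/kg ≈ 330.4 mOsm/kg
Osmolar gap = measured − calculated = 342 − 330.4 = 11.6 mOsm/kg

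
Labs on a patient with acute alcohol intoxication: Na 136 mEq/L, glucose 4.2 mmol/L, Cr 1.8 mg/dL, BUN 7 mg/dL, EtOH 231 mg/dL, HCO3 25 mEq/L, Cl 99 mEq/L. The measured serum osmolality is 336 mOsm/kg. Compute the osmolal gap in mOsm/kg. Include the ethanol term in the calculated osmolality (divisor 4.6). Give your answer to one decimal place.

7.1 mOsm/kg

Calculated osmolality = 2·Na + glucose + BUN/2.8 + ethanol/4.6
= 2·136 + 4.2 + 7/2.8 + 231/4.6
= 272 + 4.20 + 2.50 + 50.22
= 328.92 mOsm/kg ≈ 328.9 mOsm/kg
Osmolar gap = measured − calculated = 336 − 328.9 = 7.1 mOsm/kg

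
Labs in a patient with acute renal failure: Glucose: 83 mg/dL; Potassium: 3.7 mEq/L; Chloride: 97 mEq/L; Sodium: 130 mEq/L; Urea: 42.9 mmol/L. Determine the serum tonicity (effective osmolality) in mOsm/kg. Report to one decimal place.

264.6 mOsm/kg

Effective osmolality excludes urea (freely permeant across cell membranes):
2·Na + glucose/18
= 2·130 + 83/18
= 260 + 4.61
= 264.61 mOsm/kg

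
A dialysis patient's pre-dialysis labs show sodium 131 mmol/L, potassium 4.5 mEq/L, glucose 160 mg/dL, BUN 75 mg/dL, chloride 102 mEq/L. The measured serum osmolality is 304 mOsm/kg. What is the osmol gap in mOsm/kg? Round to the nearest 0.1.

6.3 mOsm/kg

Calculated osmolality = 2·Na + glucose/18 + BUN/2.8
= 2·131 + 160/18 + 75/2.8
= 262 + 8.89 + 26.79
= 297.68 mOsm/kg ≈ 297.7 mOsm/kg
Osmolar gap = measured − calculated = 304 − 297.7 = 6.3 mOsm/kg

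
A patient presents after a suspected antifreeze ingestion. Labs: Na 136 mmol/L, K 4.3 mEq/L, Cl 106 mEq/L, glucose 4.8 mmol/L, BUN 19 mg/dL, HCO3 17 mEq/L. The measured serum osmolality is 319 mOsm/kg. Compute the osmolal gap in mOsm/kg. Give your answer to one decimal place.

Calculated osmolality = 2·Na + glucose + BUN/2.8
= 2·136 + 4.8 + 19/2.8
= 272 + 4.80 + 6.79
= 283.59 mOsm/kg ≈ 283.6 mOsm/kg
Osmolar gap = measured − calculated = 319 − 283.6 = 35.4 mOsm/kg

35.4 mOsm/kg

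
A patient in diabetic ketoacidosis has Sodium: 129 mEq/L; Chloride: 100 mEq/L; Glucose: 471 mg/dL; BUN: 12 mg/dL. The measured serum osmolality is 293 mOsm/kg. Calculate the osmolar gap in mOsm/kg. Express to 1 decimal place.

Calculated osmolality = 2·Na + glucose/18 + BUN/2.8
= 2·129 + 471/18 + 12/2.8
= 258 + 26.17 + 4.29
= 288.46 mOsm/kg ≈ 288.5 mOsm/kg
Osmolar gap = measured − calculated = 293 − 288.5 = 4.5 mOsm/kg

4.5 mOsm/kg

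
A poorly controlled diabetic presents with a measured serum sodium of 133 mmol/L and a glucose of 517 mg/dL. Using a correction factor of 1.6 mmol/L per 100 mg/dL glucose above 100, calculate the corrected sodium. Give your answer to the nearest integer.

140 mmol/L

Corrected Na = measured Na + 1.6 · (glucose − 100)/100
= 133 + 1.6 · (517 − 100)/100
= 133 + 6.7
= 139.7 mmol/L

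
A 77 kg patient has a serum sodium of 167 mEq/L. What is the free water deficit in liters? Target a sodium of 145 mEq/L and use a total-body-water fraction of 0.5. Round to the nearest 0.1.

5.8 L

TBW = 0.5 · 77 = 38.5 L
Free water deficit = TBW · (Na/145 − 1)
= 38.5 · (167/145 − 1)
= 38.5 · 0.1517
= 5.84 L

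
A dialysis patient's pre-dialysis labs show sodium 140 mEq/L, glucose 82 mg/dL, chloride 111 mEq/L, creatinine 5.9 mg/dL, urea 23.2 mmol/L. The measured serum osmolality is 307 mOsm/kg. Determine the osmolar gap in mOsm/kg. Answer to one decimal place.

Calculated osmolality = 2·Na + glucose/18 + urea
= 2·140 + 82/18 + 23.2
= 280 + 4.56 + 23.20
= 307.76 mOsm/kg ≈ 307.8 mOsm/kg
Osmolar gap = measured − calculated = 307 − 307.8 = -0.8 mOsm/kg

-0.8 mOsm/kg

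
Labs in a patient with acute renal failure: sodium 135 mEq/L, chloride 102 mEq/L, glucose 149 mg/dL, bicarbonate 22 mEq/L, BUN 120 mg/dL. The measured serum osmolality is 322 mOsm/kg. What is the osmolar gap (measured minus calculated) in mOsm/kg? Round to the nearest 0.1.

Calculated osmolality = 2·Na + glucose/18 + BUN/2.8
= 2·135 + 149/18 + 120/2.8
= 270 + 8.28 + 42.86
= 321.14 mOsm/kg ≈ 321.1 mOsm/kg
Osmolar gap = measured − calculated = 322 − 321.1 = 0.9 mOsm/kg

0.9 mOsm/kg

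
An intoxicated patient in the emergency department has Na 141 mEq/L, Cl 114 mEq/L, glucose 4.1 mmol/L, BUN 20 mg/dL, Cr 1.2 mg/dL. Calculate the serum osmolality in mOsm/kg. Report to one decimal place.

Calculated osmolality = 2·Na + glucose + BUN/2.8
= 2·141 + 4.1 + 20/2.8
= 282 + 4.10 + 7.14
= 293.24 mOsm/kg

293.2 mOsm/kg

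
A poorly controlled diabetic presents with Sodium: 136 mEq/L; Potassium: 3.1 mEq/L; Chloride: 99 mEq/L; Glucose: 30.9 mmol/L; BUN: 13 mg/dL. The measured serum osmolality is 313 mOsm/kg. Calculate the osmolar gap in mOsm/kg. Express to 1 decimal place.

5.5 mOsm/kg

Calculated osmolality = 2·Na + glucose + BUN/2.8
= 2·136 + 30.9 + 13/2.8
= 272 + 30.90 + 4.64
= 307.54 mOsm/kg ≈ 307.5 mOsm/kg
Osmolar gap = measured − calculated = 313 − 307.5 = 5.5 mOsm/kg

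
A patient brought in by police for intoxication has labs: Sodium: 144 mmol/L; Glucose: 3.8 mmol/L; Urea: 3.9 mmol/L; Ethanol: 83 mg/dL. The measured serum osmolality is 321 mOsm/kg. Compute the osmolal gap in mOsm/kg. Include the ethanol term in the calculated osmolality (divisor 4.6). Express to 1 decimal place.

7.3 mOsm/kg

Calculated osmolality = 2·Na + glucose + urea + ethanol/4.6
= 2·144 + 3.8 + 3.9 + 83/4.6
= 288 + 3.80 + 3.90 + 18.04
= 313.74 mOsm/kg ≈ 313.7 mOsm/kg
Osmolar gap = measured − calculated = 321 − 313.7 = 7.3 mOsm/kg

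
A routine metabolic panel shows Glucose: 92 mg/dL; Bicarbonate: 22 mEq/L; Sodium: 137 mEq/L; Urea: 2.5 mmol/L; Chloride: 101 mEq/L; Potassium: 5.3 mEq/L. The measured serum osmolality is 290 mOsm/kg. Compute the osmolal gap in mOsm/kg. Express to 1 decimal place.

8.4 mOsm/kg

Calculated osmolality = 2·Na + glucose/18 + urea
= 2·137 + 92/18 + 2.5
= 274 + 5.11 + 2.50
= 281.61 mOsm/kg ≈ 281.6 mOsm/kg
Osmolar gap = measured − calculated = 290 − 281.6 = 8.4 mOsm/kg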